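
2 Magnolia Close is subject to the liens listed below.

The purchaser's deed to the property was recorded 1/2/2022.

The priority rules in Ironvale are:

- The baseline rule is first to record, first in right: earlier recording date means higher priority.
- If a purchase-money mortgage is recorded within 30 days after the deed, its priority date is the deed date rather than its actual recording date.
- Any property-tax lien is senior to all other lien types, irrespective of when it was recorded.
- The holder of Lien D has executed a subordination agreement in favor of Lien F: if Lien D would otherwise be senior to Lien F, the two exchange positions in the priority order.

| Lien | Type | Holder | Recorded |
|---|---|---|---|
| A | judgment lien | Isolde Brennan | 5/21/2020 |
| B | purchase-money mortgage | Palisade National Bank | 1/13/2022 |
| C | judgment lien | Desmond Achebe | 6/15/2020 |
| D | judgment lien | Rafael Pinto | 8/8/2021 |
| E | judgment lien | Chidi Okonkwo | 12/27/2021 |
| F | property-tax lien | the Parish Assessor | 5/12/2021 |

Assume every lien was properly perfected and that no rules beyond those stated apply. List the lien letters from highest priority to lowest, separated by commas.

Effective dates after the stated exceptions: B's effective date is the deed date, 1/2/2022.
F is a property-tax lien and takes priority over every other lien.
Ordering the rest by effective date: A (5/21/2020), C (6/15/2020), D (8/8/2021), E (12/27/2021), B (1/2/2022).
D is already junior to F, so the subordination agreement changes nothing.

F, A, C, D, E, B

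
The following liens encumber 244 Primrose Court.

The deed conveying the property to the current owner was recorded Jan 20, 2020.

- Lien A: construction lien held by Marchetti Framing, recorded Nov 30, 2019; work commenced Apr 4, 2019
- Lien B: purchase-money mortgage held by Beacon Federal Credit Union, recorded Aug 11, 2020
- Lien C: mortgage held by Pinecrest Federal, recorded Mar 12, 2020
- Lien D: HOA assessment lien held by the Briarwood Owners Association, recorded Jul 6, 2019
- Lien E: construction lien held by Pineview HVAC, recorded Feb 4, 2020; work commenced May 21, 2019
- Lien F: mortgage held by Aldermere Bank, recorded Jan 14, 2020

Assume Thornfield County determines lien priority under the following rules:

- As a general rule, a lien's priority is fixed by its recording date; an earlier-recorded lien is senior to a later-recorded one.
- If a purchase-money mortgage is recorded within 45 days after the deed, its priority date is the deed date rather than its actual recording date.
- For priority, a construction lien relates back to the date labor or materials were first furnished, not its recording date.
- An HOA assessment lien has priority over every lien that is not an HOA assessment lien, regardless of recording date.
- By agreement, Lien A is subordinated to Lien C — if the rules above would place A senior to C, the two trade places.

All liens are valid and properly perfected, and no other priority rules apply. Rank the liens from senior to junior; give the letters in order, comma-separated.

D, C, E, F, A, B

First, effective dates: A is treated as recorded Apr 4, 2019, the work-commencement date; B was recorded 204 days after the deed — beyond 45 days — so no relation-back applies; E's effective date is May 21, 2019, when work began.
D is an HOA assessment lien and takes priority over every other lien.
The other liens, earliest effective date first: A (Apr 4, 2019), E (May 21, 2019), F (Jan 14, 2020), C (Mar 12, 2020), B (Aug 11, 2020).
A is senior to C before the subordination, so the two trade places.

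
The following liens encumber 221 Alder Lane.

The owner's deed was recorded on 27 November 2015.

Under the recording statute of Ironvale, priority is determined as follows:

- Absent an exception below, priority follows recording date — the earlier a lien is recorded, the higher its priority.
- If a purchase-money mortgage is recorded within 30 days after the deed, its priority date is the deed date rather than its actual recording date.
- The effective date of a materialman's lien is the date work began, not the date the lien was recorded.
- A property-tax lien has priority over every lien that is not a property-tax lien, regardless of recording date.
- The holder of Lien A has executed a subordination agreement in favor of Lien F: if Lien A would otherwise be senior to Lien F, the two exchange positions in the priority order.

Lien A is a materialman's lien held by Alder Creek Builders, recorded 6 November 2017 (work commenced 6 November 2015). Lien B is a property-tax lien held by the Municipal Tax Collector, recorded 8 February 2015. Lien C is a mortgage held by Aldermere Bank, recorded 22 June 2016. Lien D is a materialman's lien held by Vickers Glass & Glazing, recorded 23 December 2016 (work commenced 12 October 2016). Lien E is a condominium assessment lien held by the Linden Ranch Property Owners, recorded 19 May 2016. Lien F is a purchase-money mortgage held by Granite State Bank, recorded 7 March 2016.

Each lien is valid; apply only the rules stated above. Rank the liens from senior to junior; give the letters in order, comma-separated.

B, F, A, E, C, D

Adjusting effective dates: A is treated as recorded 6 November 2015, the work-commencement date; D relates back to 12 October 2016 (work commenced); F was recorded 101 days after the deed, outside the 30-day window, so it keeps its recording date.
B is a property-tax lien and takes priority over every other lien.
Ordering the rest by effective date: A (6 November 2015), F (7 March 2016), E (19 May 2016), C (22 June 2016), D (12 October 2016).
A would otherwise be senior to F, so under the subordination agreement A and F exchange positions.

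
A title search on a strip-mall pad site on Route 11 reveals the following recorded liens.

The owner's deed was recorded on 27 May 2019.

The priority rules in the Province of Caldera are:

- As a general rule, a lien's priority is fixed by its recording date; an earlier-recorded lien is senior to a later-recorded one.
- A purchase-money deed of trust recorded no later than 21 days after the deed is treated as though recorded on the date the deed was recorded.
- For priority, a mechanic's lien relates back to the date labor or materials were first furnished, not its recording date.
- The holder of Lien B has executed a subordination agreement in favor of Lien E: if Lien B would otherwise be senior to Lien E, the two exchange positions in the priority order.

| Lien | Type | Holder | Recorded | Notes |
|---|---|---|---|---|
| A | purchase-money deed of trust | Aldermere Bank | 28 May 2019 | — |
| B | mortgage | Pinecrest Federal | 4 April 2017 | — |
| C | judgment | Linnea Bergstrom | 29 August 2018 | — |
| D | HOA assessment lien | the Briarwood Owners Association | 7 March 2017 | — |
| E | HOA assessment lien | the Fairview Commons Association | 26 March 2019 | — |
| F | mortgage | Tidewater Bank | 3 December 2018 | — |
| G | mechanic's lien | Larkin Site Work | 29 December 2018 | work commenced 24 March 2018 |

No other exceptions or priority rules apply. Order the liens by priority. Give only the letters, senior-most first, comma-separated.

D, E, G, C, F, B, A

Effective dates after the stated exceptions: A relates back to the deed date 27 May 2019; G is treated as recorded 24 March 2018, the work-commencement date.
Ordering by effective date: D (7 March 2017), B (4 April 2017), G (24 March 2018), C (29 August 2018), F (3 December 2018), E (26 March 2019), A (27 May 2019).
B is senior to E before the subordination, so the two trade places.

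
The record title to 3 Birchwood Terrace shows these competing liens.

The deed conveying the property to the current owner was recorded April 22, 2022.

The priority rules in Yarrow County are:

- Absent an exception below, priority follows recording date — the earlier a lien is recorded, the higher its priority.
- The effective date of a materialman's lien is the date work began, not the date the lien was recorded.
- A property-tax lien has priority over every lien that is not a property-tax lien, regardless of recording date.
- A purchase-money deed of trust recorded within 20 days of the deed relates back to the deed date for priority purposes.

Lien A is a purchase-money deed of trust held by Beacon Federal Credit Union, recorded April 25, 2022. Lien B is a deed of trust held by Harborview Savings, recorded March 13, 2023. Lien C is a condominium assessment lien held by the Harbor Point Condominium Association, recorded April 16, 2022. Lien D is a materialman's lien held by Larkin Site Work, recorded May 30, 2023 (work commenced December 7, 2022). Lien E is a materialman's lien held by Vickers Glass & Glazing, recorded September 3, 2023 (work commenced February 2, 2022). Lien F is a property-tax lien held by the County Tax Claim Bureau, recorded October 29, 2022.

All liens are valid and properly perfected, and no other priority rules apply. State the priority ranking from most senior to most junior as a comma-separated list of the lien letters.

First, effective dates: A's effective date is the deed date, April 22, 2022; D relates back to December 7, 2022 (work commenced); E is treated as recorded February 2, 2022, the work-commencement date.
F is a property-tax lien and takes priority over every other lien.
Among the remaining liens, by effective date: E (February 2, 2022), C (April 16, 2022), A (April 22, 2022), D (December 7, 2022), B (March 13, 2023).

F, E, C, A, D, B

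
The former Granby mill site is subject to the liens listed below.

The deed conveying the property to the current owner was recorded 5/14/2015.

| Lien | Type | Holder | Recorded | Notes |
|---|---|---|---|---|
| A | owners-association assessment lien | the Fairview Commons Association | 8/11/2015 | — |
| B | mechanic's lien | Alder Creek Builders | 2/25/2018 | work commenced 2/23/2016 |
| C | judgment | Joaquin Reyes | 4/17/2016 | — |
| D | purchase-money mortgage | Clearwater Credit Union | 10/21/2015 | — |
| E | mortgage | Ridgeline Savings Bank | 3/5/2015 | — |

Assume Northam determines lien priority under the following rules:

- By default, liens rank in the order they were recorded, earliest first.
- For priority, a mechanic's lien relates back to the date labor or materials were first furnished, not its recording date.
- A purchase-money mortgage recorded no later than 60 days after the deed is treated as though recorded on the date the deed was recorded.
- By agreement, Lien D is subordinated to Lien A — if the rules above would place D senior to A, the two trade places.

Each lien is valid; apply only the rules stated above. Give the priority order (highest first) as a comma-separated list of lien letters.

Effective dates: B is treated as recorded 2/23/2016, the work-commencement date; D was recorded 160 days after the deed, outside the 60-day window, so it keeps its recording date.
By effective date, earliest first: E (3/5/2015), A (8/11/2015), D (10/21/2015), B (2/23/2016), C (4/17/2016).
D is already junior to A, so the subordination agreement changes nothing.

E, A, D, B, C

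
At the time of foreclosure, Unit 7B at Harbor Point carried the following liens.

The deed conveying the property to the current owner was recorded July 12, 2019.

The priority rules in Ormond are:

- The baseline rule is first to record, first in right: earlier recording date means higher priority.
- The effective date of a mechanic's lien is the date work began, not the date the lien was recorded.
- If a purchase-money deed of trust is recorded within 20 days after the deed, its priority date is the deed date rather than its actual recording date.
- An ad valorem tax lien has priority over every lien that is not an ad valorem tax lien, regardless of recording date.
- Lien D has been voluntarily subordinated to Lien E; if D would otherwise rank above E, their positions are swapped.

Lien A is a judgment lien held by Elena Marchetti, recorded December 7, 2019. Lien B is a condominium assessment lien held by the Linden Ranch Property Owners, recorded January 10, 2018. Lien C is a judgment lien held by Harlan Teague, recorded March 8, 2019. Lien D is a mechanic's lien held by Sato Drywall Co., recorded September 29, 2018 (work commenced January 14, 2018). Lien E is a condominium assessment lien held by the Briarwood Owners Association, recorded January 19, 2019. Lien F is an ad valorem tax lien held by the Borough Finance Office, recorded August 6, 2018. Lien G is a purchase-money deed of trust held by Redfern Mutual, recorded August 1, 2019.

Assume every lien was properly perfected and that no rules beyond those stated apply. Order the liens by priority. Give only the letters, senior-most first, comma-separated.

F, B, E, D, C, G, A

Adjusting effective dates: D relates back to January 14, 2018 (work commenced); G relates back to the deed date July 12, 2019.
F, as an ad valorem tax lien, has superpriority and ranks first.
Among the remaining liens, by effective date: B (January 10, 2018), D (January 14, 2018), E (January 19, 2019), C (March 8, 2019), G (July 12, 2019), A (December 7, 2019).
D would otherwise be senior to E, so under the subordination agreement D and E exchange positions.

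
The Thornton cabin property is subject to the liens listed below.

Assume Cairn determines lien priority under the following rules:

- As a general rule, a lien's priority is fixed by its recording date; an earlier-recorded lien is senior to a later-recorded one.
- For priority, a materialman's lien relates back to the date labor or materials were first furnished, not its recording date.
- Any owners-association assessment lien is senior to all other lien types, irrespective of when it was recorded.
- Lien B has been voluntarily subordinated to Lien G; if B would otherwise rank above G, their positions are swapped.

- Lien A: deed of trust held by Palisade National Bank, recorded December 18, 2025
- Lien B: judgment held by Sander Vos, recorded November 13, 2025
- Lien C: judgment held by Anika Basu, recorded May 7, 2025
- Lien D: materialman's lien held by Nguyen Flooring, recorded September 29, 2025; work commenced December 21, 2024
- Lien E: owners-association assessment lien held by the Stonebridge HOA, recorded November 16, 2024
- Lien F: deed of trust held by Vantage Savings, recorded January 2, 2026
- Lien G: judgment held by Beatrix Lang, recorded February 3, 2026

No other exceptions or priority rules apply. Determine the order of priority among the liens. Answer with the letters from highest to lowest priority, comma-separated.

E, D, C, G, A, F, B

First, effective dates: D's effective date is December 21, 2024, when work began.
E is an owners-association assessment lien and takes priority over every other lien.
Ordering the rest by effective date: D (December 21, 2024), C (May 7, 2025), B (November 13, 2025), A (December 18, 2025), F (January 2, 2026), G (February 3, 2026).
The subordination applies — B was senior to G — so B and G swap.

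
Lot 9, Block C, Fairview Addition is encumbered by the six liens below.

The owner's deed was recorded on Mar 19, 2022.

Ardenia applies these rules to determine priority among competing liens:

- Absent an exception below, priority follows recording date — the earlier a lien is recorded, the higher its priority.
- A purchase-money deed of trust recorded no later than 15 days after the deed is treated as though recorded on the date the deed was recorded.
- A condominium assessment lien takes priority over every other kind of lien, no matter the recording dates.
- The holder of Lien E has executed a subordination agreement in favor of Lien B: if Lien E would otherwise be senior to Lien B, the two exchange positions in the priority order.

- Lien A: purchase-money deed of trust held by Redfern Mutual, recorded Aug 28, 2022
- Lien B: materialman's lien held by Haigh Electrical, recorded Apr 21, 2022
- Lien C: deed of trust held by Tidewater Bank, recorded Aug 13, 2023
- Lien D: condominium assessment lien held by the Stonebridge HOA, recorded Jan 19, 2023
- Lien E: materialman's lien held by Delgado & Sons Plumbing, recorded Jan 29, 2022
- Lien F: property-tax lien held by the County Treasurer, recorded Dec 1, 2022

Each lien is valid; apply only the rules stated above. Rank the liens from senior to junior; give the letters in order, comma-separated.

Effective dates: A was recorded 162 days after the deed, outside the 15-day window, so it keeps its recording date.
As a condominium assessment lien, D is senior to every other lien.
Among the remaining liens, by effective date: E (Jan 29, 2022), B (Apr 21, 2022), A (Aug 28, 2022), F (Dec 1, 2022), C (Aug 13, 2023).
E is senior to B before the subordination, so the two trade places.

D, B, E, A, F, C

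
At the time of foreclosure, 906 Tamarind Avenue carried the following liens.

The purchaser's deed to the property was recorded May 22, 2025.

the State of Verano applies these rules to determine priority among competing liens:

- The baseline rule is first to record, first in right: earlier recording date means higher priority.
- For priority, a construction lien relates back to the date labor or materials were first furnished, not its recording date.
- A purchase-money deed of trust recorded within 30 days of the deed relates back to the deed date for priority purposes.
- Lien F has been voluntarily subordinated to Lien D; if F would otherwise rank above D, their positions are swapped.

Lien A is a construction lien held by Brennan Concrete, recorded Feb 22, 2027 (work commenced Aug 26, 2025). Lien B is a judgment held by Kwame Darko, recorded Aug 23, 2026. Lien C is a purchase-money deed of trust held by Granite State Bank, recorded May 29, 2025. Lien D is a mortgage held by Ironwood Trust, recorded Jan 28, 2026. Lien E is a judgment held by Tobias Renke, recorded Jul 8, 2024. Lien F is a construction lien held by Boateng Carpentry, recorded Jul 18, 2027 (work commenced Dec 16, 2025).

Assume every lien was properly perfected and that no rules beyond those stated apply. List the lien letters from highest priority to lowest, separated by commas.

Effective dates: A relates back to Aug 26, 2025 (work commenced); C relates back to the deed date May 22, 2025; F relates back to Dec 16, 2025 (work commenced).
By effective date: E (Jul 8, 2024), C (May 22, 2025), A (Aug 26, 2025), F (Dec 16, 2025), D (Jan 28, 2026), B (Aug 23, 2026).
F is senior to D before the subordination, so the two trade places.

E, C, A, D, F, B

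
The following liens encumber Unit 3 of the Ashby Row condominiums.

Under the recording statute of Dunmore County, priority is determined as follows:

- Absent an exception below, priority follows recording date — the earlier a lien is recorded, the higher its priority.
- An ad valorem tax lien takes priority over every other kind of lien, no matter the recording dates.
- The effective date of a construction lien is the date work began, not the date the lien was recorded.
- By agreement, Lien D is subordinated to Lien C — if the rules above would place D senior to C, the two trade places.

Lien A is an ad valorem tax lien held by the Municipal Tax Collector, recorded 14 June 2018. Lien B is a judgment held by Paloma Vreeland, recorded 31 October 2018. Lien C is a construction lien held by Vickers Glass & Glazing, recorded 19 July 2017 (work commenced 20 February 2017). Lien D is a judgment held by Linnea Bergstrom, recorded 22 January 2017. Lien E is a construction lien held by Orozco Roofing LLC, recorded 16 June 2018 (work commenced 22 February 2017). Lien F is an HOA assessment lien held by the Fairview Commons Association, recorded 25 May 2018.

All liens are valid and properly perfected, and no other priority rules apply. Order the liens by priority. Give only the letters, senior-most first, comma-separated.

Effective dates: C's effective date is 20 February 2017, when work began; E relates back to 22 February 2017 (work commenced).
As an ad valorem tax lien, A is senior to every other lien.
Ordering the rest by effective date: D (22 January 2017), C (20 February 2017), E (22 February 2017), F (25 May 2018), B (31 October 2018).
The subordination applies — D was senior to C — so D and C swap.

A, C, D, E, F, B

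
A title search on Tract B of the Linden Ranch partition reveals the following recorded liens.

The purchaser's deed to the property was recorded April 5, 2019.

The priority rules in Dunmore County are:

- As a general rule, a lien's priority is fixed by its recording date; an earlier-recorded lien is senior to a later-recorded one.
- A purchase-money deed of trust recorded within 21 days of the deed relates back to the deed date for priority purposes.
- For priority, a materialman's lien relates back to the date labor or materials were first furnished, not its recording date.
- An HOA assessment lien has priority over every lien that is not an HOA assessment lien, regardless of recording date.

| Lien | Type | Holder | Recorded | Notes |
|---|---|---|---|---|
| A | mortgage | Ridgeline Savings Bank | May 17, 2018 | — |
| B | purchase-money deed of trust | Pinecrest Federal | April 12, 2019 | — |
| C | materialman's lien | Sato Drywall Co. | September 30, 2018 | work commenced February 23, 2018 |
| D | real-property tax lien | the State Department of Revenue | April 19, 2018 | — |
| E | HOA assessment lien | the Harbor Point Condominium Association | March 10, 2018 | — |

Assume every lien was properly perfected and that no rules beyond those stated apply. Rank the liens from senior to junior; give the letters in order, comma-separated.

E, C, D, A, B

Effective dates after the stated exceptions: B was recorded within the 21-day window, so its effective date is the deed date April 5, 2019; C relates back to February 23, 2018 (work commenced).
E is an HOA assessment lien, so it outranks all other liens regardless of date.
Ordering the rest by effective date: C (February 23, 2018), D (April 19, 2018), A (May 17, 2018), B (April 5, 2019).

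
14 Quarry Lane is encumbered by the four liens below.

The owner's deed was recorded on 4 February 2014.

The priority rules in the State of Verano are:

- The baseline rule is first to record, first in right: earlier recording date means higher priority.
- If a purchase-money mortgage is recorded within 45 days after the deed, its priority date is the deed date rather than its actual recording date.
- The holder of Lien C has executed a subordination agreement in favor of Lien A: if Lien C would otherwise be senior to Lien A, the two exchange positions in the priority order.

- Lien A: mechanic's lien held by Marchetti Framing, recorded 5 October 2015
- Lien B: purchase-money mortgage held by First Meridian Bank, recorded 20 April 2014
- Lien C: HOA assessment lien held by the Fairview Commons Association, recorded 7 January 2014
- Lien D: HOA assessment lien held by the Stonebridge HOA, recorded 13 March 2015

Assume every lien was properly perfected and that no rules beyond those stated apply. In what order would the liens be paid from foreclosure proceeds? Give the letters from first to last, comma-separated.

First, effective dates: B was recorded 75 days after the deed — beyond 45 days — so no relation-back applies.
By effective date, earliest first: C (7 January 2014), B (20 April 2014), D (13 March 2015), A (5 October 2015).
Because C would otherwise rank above A, the subordination swaps them.

A, B, D, C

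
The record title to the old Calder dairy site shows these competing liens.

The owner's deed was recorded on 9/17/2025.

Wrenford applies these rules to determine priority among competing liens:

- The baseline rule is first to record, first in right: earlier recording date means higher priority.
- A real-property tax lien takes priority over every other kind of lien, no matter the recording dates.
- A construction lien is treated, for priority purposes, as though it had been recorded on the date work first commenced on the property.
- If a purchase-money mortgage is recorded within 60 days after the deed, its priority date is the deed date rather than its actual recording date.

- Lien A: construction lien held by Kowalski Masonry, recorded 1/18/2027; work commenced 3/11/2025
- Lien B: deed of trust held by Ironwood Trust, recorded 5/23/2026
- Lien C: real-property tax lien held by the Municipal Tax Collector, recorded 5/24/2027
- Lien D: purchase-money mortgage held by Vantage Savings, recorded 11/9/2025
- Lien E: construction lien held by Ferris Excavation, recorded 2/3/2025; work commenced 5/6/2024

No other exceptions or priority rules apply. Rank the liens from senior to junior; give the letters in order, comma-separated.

Effective dates after the stated exceptions: A relates back to 3/11/2025 (work commenced); D's effective date is the deed date, 9/17/2025; E relates back to 5/6/2024 (work commenced).
C is a real-property tax lien, so it outranks all other liens regardless of date.
Remaining liens by effective date: E (5/6/2024), A (3/11/2025), D (9/17/2025), B (5/23/2026).

C, E, A, D, B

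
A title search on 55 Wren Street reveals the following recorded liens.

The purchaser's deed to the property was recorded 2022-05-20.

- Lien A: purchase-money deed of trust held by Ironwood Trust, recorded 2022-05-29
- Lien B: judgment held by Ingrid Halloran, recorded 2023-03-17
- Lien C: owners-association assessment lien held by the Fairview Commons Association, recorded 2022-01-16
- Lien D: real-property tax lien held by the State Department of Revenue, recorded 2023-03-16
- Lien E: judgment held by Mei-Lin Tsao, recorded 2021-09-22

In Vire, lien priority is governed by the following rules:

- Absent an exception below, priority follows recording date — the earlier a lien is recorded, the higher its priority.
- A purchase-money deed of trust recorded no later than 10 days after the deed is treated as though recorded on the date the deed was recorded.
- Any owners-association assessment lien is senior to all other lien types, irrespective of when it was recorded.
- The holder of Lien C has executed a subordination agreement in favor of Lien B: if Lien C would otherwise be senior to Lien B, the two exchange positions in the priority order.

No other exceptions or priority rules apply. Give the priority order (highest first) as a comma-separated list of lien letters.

B, E, A, D, C

Effective dates after the stated exceptions: A's effective date is the deed date, 2022-05-20.
C is an owners-association assessment lien, so it outranks all other liens regardless of date.
Remaining liens by effective date: E (2021-09-22), A (2022-05-20), D (2023-03-16), B (2023-03-17).
C would otherwise be senior to B, so under the subordination agreement C and B exchange positions.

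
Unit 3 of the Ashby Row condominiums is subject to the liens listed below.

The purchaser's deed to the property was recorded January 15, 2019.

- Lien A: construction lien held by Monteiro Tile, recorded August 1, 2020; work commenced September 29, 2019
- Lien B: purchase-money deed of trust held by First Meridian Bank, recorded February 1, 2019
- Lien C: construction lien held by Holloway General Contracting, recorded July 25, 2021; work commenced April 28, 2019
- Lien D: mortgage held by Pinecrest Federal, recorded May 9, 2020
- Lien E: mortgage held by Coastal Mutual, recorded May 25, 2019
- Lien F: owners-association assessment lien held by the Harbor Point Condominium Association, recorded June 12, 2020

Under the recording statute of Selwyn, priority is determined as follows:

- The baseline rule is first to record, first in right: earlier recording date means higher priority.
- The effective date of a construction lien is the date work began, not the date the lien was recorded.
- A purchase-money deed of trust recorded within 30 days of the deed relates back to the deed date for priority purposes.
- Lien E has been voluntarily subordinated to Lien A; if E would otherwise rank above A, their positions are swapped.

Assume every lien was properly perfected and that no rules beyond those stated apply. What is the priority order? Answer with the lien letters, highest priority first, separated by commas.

Adjusting effective dates: A relates back to September 29, 2019 (work commenced); B was recorded within the 30-day window, so its effective date is the deed date January 15, 2019; C is treated as recorded April 28, 2019, the work-commencement date.
Sorted by effective date: B (January 15, 2019), C (April 28, 2019), E (May 25, 2019), A (September 29, 2019), D (May 9, 2020), F (June 12, 2020).
E is senior to A before the subordination, so the two trade places.

B, C, A, E, D, F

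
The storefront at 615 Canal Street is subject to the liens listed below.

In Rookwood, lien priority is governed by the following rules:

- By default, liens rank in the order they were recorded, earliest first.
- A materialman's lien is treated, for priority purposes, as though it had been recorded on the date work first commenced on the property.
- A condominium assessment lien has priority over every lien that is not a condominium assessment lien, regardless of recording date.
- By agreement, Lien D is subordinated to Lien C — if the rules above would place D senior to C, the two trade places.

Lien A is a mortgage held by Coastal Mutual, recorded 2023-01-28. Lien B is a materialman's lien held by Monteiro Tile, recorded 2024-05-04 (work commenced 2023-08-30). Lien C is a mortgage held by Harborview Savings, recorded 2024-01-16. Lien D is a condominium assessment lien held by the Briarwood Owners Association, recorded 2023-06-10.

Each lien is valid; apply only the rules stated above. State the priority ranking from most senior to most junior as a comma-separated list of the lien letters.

C, A, B, D

First, effective dates: B is treated as recorded 2023-08-30, the work-commencement date.
D, as a condominium assessment lien, has superpriority and ranks first.
Remaining liens by effective date: A (2023-01-28), B (2023-08-30), C (2024-01-16).
D is senior to C before the subordination, so the two trade places.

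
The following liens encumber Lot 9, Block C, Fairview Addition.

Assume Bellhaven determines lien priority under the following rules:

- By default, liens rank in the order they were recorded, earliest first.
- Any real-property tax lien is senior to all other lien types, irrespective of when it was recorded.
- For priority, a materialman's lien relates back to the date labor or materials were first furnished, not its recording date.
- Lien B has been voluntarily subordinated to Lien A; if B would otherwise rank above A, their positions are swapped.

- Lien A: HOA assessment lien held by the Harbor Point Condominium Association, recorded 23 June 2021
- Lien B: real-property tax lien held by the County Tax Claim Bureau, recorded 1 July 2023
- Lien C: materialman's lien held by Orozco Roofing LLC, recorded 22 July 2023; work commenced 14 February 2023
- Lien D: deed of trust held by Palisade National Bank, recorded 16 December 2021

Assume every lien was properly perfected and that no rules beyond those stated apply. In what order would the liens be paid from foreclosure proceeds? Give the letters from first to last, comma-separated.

A, B, D, C

Effective dates: C's effective date is 14 February 2023, when work began.
B is a real-property tax lien and takes priority over every other lien.
Among the remaining liens, by effective date: A (23 June 2021), D (16 December 2021), C (14 February 2023).
The subordination applies — B was senior to A — so B and A swap.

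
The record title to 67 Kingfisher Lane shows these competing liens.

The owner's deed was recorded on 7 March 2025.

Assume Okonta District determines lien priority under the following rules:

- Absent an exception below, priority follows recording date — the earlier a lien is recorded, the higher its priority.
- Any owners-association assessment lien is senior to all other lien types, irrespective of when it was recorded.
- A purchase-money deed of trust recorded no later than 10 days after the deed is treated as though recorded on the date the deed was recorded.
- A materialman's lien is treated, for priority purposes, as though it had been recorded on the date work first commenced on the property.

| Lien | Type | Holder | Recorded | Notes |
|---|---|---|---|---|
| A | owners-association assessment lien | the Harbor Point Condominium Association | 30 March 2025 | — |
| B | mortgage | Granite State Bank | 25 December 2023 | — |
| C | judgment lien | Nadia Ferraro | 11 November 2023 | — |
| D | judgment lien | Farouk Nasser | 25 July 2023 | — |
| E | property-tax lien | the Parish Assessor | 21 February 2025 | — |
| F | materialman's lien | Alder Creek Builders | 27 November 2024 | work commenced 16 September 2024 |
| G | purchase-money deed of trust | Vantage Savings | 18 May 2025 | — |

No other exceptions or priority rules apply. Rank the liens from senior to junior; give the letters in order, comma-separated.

First, effective dates: F's effective date is 16 September 2024, when work began; G was recorded 72 days after the deed, outside the 10-day window, so it keeps its recording date.
A is an owners-association assessment lien, so it outranks all other liens regardless of date.
Remaining liens by effective date: D (25 July 2023), C (11 November 2023), B (25 December 2023), F (16 September 2024), E (21 February 2025), G (18 May 2025).

A, D, C, B, F, E, G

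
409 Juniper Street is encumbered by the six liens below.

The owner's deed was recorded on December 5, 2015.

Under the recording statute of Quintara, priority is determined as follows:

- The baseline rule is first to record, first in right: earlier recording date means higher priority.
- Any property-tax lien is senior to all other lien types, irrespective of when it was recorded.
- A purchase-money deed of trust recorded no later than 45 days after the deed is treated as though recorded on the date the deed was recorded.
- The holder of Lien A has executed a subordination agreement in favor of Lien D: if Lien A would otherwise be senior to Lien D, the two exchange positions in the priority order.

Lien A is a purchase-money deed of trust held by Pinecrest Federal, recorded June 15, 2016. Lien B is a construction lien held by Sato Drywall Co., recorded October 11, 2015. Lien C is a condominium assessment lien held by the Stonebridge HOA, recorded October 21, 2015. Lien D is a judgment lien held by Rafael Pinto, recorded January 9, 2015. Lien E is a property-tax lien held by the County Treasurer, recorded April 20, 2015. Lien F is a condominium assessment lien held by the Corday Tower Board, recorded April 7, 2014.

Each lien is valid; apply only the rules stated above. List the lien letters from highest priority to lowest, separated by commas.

First, effective dates: A missed the 45-day window (193 days after the deed), so its recording date stands.
E, as a property-tax lien, has superpriority and ranks first.
The other liens, earliest effective date first: F (April 7, 2014), D (January 9, 2015), B (October 11, 2015), C (October 21, 2015), A (June 15, 2016).
A already ranks below D; the subordination has no effect.

E, F, D, B, C, A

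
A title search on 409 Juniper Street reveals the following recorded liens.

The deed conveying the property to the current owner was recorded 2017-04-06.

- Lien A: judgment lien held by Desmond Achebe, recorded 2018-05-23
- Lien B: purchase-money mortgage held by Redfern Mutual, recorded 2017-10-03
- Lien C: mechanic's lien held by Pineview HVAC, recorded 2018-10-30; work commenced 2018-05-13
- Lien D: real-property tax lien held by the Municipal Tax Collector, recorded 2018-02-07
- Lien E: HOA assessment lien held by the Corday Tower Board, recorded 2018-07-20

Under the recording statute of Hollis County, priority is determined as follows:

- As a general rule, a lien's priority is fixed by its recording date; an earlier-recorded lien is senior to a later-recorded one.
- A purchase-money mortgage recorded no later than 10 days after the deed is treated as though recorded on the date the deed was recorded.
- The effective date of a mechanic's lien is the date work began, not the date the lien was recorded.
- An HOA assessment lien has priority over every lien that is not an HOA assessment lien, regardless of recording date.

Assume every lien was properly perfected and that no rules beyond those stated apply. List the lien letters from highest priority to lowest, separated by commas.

E, B, D, C, A

First, effective dates: B was recorded 180 days after the deed — beyond 10 days — so no relation-back applies; C relates back to 2018-05-13 (work commenced).
E is an HOA assessment lien, so it outranks all other liens regardless of date.
The other liens, earliest effective date first: B (2017-10-03), D (2018-02-07), C (2018-05-13), A (2018-05-23).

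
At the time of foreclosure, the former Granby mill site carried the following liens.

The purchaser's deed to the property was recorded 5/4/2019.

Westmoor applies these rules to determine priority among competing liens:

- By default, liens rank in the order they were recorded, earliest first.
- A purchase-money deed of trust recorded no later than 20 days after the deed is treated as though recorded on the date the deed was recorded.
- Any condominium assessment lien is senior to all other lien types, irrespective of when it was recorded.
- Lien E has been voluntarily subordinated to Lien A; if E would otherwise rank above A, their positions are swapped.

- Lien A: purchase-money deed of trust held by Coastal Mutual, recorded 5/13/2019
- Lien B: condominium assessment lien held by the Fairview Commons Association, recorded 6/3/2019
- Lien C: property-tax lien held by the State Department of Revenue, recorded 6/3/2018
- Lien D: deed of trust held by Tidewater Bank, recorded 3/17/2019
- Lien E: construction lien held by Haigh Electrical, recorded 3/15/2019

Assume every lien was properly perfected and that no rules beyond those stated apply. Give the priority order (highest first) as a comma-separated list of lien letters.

B, C, A, D, E

Effective dates: A relates back to the deed date 5/4/2019.
As a condominium assessment lien, B is senior to every other lien.
Ordering the rest by effective date: C (6/3/2018), E (3/15/2019), D (3/17/2019), A (5/4/2019).
E would otherwise be senior to A, so under the subordination agreement E and A exchange positions.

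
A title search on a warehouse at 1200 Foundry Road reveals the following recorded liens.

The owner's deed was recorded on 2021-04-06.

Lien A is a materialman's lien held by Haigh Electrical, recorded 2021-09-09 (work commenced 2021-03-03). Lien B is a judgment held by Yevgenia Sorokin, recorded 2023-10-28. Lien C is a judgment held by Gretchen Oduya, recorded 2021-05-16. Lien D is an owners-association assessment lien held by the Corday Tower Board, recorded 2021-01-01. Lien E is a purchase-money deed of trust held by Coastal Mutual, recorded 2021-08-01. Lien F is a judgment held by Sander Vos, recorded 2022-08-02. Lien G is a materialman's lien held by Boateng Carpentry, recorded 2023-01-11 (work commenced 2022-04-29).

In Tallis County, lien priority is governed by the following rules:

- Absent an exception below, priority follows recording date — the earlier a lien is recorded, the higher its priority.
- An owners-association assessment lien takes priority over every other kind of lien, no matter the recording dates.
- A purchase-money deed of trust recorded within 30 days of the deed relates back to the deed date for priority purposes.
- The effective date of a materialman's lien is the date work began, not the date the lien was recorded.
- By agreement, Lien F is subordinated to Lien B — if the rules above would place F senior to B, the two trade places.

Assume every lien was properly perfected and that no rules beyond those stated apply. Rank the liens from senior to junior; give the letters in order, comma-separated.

Effective dates: A's effective date is 2021-03-03, when work began; E was recorded 117 days after the deed, outside the 30-day window, so it keeps its recording date; G is treated as recorded 2022-04-29, the work-commencement date.
D, as an owners-association assessment lien, has superpriority and ranks first.
Remaining liens by effective date: A (2021-03-03), C (2021-05-16), E (2021-08-01), G (2022-04-29), F (2022-08-02), B (2023-10-28).
Because F would otherwise rank above B, the subordination swaps them.

D, A, C, E, G, B, F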